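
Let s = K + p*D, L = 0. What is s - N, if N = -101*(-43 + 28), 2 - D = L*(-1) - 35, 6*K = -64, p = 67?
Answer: 2860/3 ≈ 953.33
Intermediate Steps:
K = -32/3 (K = (1/6)*(-64) = -32/3 ≈ -10.667)
D = 37 (D = 2 - (0*(-1) - 35) = 2 - (0 - 35) = 2 - 1*(-35) = 2 + 35 = 37)
N = 1515 (N = -101*(-15) = 1515)
s = 7405/3 (s = -32/3 + 67*37 = -32/3 + 2479 = 7405/3 ≈ 2468.3)
s - N = 7405/3 - 1*1515 = 7405/3 - 1515 = 2860/3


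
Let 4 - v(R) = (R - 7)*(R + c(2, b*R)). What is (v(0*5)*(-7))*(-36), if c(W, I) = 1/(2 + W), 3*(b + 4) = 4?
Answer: 1449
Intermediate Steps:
b = -8/3 (b = -4 + (⅓)*4 = -4 + 4/3 = -8/3 ≈ -2.6667)
v(R) = 4 - (-7 + R)*(¼ + R) (v(R) = 4 - (R - 7)*(R + 1/(2 + 2)) = 4 - (-7 + R)*(R + 1/4) = 4 - (-7 + R)*(R + ¼) = 4 - (-7 + R)*(¼ + R))
(v(0*5)*(-7))*(-36) = ((23/4 - (0*5)² + 27*(0*5)/4)*(-7))*(-36) = ((23/4 - 1*0² + (27/4)*0)*(-7))*(-36) = ((23/4 - 1*0 + 0)*(-7))*(-36) = ((23/4 + 0 + 0)*(-7))*(-36) = ((23/4)*(-7))*(-36) = -161/4*(-36) = 1449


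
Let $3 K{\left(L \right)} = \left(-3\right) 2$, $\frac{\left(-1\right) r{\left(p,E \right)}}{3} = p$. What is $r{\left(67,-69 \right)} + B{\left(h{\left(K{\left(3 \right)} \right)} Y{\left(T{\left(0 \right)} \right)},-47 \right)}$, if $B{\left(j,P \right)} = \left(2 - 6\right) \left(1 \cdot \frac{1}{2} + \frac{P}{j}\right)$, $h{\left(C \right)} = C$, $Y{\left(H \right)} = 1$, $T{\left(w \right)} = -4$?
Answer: $-297$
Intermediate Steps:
$r{\left(p,E \right)} = - 3 p$
$K{\left(L \right)} = -2$ ($K{\left(L \right)} = \frac{\left(-3\right) 2}{3} = \frac{1}{3} \left(-6\right) = -2$)
$B{\left(j,P \right)} = -2 - \frac{4 P}{j}$ ($B{\left(j,P \right)} = - 4 \left(1 \cdot \frac{1}{2} + \frac{P}{j}\right) = - 4 \left(\frac{1}{2} + \frac{P}{j}\right) = -2 - \frac{4 P}{j}$)
$r{\left(67,-69 \right)} + B{\left(h{\left(K{\left(3 \right)} \right)} Y{\left(T{\left(0 \right)} \right)},-47 \right)} = \left(-3\right) 67 - \left(2 - \frac{188}{\left(-2\right) 1}\right) = -201 - \left(2 - \frac{188}{-2}\right) = -201 - \left(2 - -94\right) = -201 - 96 = -297$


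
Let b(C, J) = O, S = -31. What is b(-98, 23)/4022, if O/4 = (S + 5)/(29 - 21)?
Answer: -13/4022 ≈ -0.0032322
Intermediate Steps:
O = -13 (O = 4*((-31 + 5)/(29 - 21)) = 4*(-26/8) = 4*(-26*⅛) = 4*(-13/4) = -13)
b(C, J) = -13
b(-98, 23)/4022 = -13/4022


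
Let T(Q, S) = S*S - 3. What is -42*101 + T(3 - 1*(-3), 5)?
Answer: -4220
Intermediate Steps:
T(Q, S) = -3 + S**2 (T(Q, S) = S**2 - 3 = -3 + S**2)
-42*101 + T(3 - 1*(-3), 5) = -42*101 + (-3 + 5**2) = -4242 + (-3 + 25) = -4242 + 22 = -4220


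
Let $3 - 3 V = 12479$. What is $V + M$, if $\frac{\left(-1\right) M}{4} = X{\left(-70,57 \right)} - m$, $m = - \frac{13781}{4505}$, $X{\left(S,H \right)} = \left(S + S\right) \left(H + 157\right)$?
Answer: $\frac{1563267848}{13515} \approx 1.1567 \cdot 10^{5}$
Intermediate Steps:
$V = - \frac{12476}{3}$ ($V = 1 - \frac{12479}{3} = - \frac{12476}{3} \approx -4158.7$)
$X{\left(S,H \right)} = 2 S \left(157 + H\right)$
$m = - \frac{13781}{4505}$ ($m = \left(-13781\right) \frac{1}{4505} = - \frac{13781}{4505} \approx -3.059$)
$M = \frac{539824076}{4505}$ ($M = - 4 \left(2 \left(-70\right) \left(157 + 57\right) - - \frac{13781}{4505}\right) = - 4 \left(2 \left(-70\right) 214 + \frac{13781}{4505}\right) = - 4 \left(-29960 + \frac{13781}{4505}\right) = \left(-4\right) \left(- \frac{134956019}{4505}\right) = \frac{539824076}{4505} \approx 1.1983 \cdot 10^{5}$)
$V + M = - \frac{12476}{3} + \frac{539824076}{4505} = \frac{1563267848}{13515}$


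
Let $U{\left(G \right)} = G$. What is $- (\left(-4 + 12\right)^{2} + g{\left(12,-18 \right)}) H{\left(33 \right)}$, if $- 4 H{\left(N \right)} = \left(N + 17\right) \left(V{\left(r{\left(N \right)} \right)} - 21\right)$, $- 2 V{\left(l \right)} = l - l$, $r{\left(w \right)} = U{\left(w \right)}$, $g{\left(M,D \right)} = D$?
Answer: $-12075$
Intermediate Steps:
$r{\left(w \right)} = w$
$V{\left(l \right)} = 0$ ($V{\left(l \right)} = - \frac{l - l}{2} = \left(- \frac{1}{2}\right) 0 = 0$)
$H{\left(N \right)} = \frac{357}{4} + \frac{21 N}{4}$ ($H{\left(N \right)} = - \frac{\left(N + 17\right) \left(0 - 21\right)}{4} = - \frac{\left(17 + N\right) \left(-21\right)}{4} = - \frac{-357 - 21 N}{4} = \frac{357}{4} + \frac{21 N}{4}$)
$- (\left(-4 + 12\right)^{2} + g{\left(12,-18 \right)}) H{\left(33 \right)} = - (\left(-4 + 12\right)^{2} - 18) \left(\frac{357}{4} + \frac{21}{4} \cdot 33\right) = - (8^{2} - 18) \left(\frac{357}{4} + \frac{693}{4}\right) = - (64 - 18) \frac{525}{2} = \left(-1\right) 46 \cdot \frac{525}{2} = \left(-46\right) \frac{525}{2} = -12075$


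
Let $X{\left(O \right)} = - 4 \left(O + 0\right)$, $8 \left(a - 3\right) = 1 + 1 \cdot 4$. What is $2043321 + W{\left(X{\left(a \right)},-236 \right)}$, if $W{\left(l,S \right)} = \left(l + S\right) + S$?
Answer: $\frac{4085669}{2} \approx 2.0428 \cdot 10^{6}$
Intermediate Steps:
$a = \frac{29}{8}$ ($a = 3 + \frac{1 + 1 \cdot 4}{8} = 3 + \frac{1 + 4}{8} = 3 + \frac{1}{8} \cdot 5 = 3 + \frac{5}{8} = \frac{29}{8} \approx 3.625$)
$X{\left(O \right)} = - 4 O$
$W{\left(l,S \right)} = l + 2 S$ ($W{\left(l,S \right)} = \left(S + l\right) + S = l + 2 S$)
$2043321 + W{\left(X{\left(a \right)},-236 \right)} = 2043321 + \left(\left(-4\right) \frac{29}{8} + 2 \left(-236\right)\right) = 2043321 - \frac{973}{2} = \frac{4085669}{2}$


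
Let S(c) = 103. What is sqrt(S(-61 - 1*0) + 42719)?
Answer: 3*sqrt(4758) ≈ 206.93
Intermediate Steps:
sqrt(S(-61 - 1*0) + 42719) = sqrt(103 + 42719) = sqrt(42822) = 3*sqrt(4758)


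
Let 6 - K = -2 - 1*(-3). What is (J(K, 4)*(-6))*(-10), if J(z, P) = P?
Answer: 240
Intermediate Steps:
K = 5 (K = 6 - (-2 - 1*(-3)) = 6 - (-2 + 3) = 6 - 1*1 = 6 - 1 = 5)
(J(K, 4)*(-6))*(-10) = (4*(-6))*(-10) = -24*(-10) = 240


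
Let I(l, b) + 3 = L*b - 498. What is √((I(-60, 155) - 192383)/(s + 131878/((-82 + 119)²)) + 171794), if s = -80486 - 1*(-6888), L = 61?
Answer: √434866145982194340962/50311892 ≈ 414.48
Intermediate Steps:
I(l, b) = -501 + 61*b (I(l, b) = -3 + (61*b - 498) = -3 + (-498 + 61*b) = -501 + 61*b)
s = -73598 (s = -80486 + 6888 = -73598)
√((I(-60, 155) - 192383)/(s + 131878/((-82 + 119)²)) + 171794) = √(((-501 + 61*155) - 192383)/(-73598 + 131878/((-82 + 119)²)) + 171794) = √(((-501 + 9455) - 192383)/(-73598 + 131878/(37²)) + 171794) = √((8954 - 192383)/(-73598 + 131878/1369) + 171794) = √(-183429/(-73598 + 131878*(1/1369)) + 171794) = √(-183429/(-73598 + 131878/1369) + 171794) = √(-183429/(-100623784/1369) + 171794) = √(-183429*(-1369/100623784) + 171794) = √(251114301/100623784 + 171794) = √(17286813462797/100623784) = √434866145982194340962/50311892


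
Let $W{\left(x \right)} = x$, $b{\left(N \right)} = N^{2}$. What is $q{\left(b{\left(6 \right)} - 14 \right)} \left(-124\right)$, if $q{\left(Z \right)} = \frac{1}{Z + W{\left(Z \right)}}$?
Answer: $- \frac{31}{11} \approx -2.8182$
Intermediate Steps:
$q{\left(Z \right)} = \frac{1}{2 Z}$ ($q{\left(Z \right)} = \frac{1}{Z + Z} = \frac{1}{2 Z}$)
$q{\left(b{\left(6 \right)} - 14 \right)} \left(-124\right) = \frac{1}{2 \left(6^{2} - 14\right)} \left(-124\right) = \frac{1}{2 \left(36 - 14\right)} \left(-124\right) = \frac{1}{2 \cdot 22} \left(-124\right) = \frac{1}{2} \cdot \frac{1}{22} \left(-124\right) = \frac{1}{44} \left(-124\right) = - \frac{31}{11}$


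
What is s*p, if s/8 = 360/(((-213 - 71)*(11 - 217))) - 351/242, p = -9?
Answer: 92015028/884873 ≈ 103.99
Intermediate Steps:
s = -10223892/884873 (s = 8*(360/(((-213 - 71)*(11 - 217))) - 351/242) = 8*(360/((-284*(-206))) - 351*1/242) = 8*(360/58504 - 351/242) = 8*(360*(1/58504) - 351/242) = 8*(45/7313 - 351/242) = 8*(-2555973/1769746) = -10223892/884873 ≈ -11.554)
s*p = -10223892/884873*(-9) = 92015028/884873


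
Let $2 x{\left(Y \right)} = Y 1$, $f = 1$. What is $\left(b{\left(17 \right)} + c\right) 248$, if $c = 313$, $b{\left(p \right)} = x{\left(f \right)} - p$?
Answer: $73532$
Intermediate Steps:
$x{\left(Y \right)} = \frac{Y}{2}$ ($x{\left(Y \right)} = \frac{Y 1}{2} = \frac{Y}{2}$)
$b{\left(p \right)} = \frac{1}{2} - p$ ($b{\left(p \right)} = \frac{1}{2} \cdot 1 - p = \frac{1}{2} - p$)
$\left(b{\left(17 \right)} + c\right) 248 = \left(\left(\frac{1}{2} - 17\right) + 313\right) 248 = \left(- \frac{33}{2} + 313\right) 248 = \frac{593}{2} \cdot 248 = 73532$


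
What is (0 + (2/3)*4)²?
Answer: 64/9 ≈ 7.1111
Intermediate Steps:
(0 + (2/3)*4)² = (0 + ((⅓)*2)*4)² = (0 + (⅔)*4)² = (0 + 8/3)² = (8/3)² = 64/9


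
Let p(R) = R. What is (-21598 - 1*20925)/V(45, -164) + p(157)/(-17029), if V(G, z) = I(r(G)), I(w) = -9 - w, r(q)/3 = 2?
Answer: 724121812/255435 ≈ 2834.9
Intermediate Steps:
r(q) = 6 (r(q) = 3*2 = 6)
V(G, z) = -15 (V(G, z) = -9 - 1*6 = -9 - 6 = -15)
(-21598 - 1*20925)/V(45, -164) + p(157)/(-17029) = (-21598 - 1*20925)/(-15) + 157/(-17029) = (-21598 - 20925)*(-1/15) + 157*(-1/17029) = -42523*(-1/15) - 157/17029 = 42523/15 - 157/17029 = 724121812/255435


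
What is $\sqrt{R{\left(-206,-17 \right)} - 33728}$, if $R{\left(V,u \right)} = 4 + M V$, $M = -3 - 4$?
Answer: $i \sqrt{32282} \approx 179.67 i$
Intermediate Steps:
$M = -7$ ($M = -3 - 4 = -7$)
$R{\left(V,u \right)} = 4 - 7 V$
$\sqrt{R{\left(-206,-17 \right)} - 33728} = \sqrt{\left(4 - -1442\right) - 33728} = \sqrt{\left(4 + 1442\right) - 33728} = \sqrt{1446 - 33728} = \sqrt{-32282} = i \sqrt{32282}$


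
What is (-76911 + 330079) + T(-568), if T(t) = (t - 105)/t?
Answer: 143800097/568 ≈ 2.5317e+5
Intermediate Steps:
T(t) = (-105 + t)/t
(-76911 + 330079) + T(-568) = (-76911 + 330079) + (-105 - 568)/(-568) = 253168 - 1/568*(-673) = 253168 + 673/568 = 143800097/568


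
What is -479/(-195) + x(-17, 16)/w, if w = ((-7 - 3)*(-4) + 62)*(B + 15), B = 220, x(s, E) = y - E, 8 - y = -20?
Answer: 382799/155805 ≈ 2.4569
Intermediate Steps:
y = 28 (y = 8 - 1*(-20) = 8 + 20 = 28)
x(s, E) = 28 - E
w = 23970 (w = ((-7 - 3)*(-4) + 62)*(220 + 15) = (-10*(-4) + 62)*235 = (40 + 62)*235 = 102*235 = 23970)
-479/(-195) + x(-17, 16)/w = -479/(-195) + (28 - 1*16)/23970 = -479*(-1/195) + (28 - 16)*(1/23970) = 479/195 + 12*(1/23970) = 479/195 + 2/3995 = 382799/155805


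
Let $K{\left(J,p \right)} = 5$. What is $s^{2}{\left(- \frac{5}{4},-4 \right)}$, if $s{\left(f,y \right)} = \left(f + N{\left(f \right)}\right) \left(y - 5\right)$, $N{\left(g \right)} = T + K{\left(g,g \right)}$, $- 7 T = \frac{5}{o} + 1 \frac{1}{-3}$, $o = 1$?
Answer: $\frac{12321}{16} \approx 770.06$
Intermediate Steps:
$T = - \frac{2}{3}$ ($T = - \frac{\frac{5}{1} + 1 \frac{1}{-3}}{7} = - \frac{5 \cdot 1 + 1 \left(- \frac{1}{3}\right)}{7} = - \frac{5 - \frac{1}{3}}{7} = \left(- \frac{1}{7}\right) \frac{14}{3} = - \frac{2}{3} \approx -0.66667$)
$N{\left(g \right)} = \frac{13}{3}$ ($N{\left(g \right)} = - \frac{2}{3} + 5 = \frac{13}{3}$)
$s{\left(f,y \right)} = \left(-5 + y\right) \left(\frac{13}{3} + f\right)$ ($s{\left(f,y \right)} = \left(f + \frac{13}{3}\right) \left(y - 5\right) = \left(\frac{13}{3} + f\right) \left(-5 + y\right) = \left(-5 + y\right) \left(\frac{13}{3} + f\right)$)
$s^{2}{\left(- \frac{5}{4},-4 \right)} = \left(- \frac{65}{3} - 5 \left(- \frac{5}{4}\right) + \frac{13}{3} \left(-4\right) + - \frac{5}{4} \left(-4\right)\right)^{2} = \left(- \frac{65}{3} - 5 \left(\left(-5\right) \frac{1}{4}\right) - \frac{52}{3} + \left(-5\right) \frac{1}{4} \left(-4\right)\right)^{2} = \left(- \frac{65}{3} - - \frac{25}{4} - \frac{52}{3} - -5\right)^{2} = \left(- \frac{65}{3} + \frac{25}{4} - \frac{52}{3} + 5\right)^{2} = \left(- \frac{111}{4}\right)^{2} = \frac{12321}{16}$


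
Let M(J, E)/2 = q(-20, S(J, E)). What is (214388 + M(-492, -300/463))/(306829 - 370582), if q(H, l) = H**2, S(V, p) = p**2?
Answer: -215188/63753 ≈ -3.3753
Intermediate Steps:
M(J, E) = 800 (M(J, E) = 2*(-20)**2 = 2*400 = 800)
(214388 + M(-492, -300/463))/(306829 - 370582) = (214388 + 800)/(306829 - 370582) = 215188/(-63753) = 215188*(-1/63753) = -215188/63753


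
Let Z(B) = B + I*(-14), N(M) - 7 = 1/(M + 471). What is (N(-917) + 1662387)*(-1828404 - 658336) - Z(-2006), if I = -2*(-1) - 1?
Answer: -921868987496050/223 ≈ -4.1339e+12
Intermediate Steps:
I = 1 (I = 2 - 1 = 1)
N(M) = 7 + 1/(471 + M) (N(M) = 7 + 1/(M + 471) = 7 + 1/(471 + M))
Z(B) = -14 + B (Z(B) = B + 1*(-14) = B - 14 = -14 + B)
(N(-917) + 1662387)*(-1828404 - 658336) - Z(-2006) = ((3298 + 7*(-917))/(471 - 917) + 1662387)*(-1828404 - 658336) - (-14 - 2006) = ((3298 - 6419)/(-446) + 1662387)*(-2486740) - 1*(-2020) = (-1/446*(-3121) + 1662387)*(-2486740) + 2020 = (3121/446 + 1662387)*(-2486740) + 2020 = (741427723/446)*(-2486740) + 2020 = -921868987946510/223 + 2020 = -921868987496050/223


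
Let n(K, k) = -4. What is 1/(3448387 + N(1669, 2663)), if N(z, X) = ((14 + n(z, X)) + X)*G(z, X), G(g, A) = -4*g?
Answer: -1/14396561 ≈ -6.9461e-8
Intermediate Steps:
N(z, X) = -4*z*(10 + X) (N(z, X) = ((14 - 4) + X)*(-4*z) = (10 + X)*(-4*z) = -4*z*(10 + X))
1/(3448387 + N(1669, 2663)) = 1/(3448387 - 4*1669*(10 + 2663)) = 1/(3448387 - 4*1669*2673) = 1/(3448387 - 17844948) = 1/(-14396561) = -1/14396561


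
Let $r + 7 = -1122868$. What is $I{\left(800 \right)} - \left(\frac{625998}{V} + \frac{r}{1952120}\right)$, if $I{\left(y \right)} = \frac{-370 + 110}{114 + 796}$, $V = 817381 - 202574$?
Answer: $- \frac{1224411344225}{1680247857176} \approx -0.72871$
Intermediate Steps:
$r = -1122875$ ($r = -7 - 1122868 = -1122875$)
$V = 614807$ ($V = 817381 - 202574 = 614807$)
$I{\left(y \right)} = - \frac{2}{7}$ ($I{\left(y \right)} = - \frac{260}{910} = \left(-260\right) \frac{1}{910} = - \frac{2}{7}$)
$I{\left(800 \right)} - \left(\frac{625998}{V} + \frac{r}{1952120}\right) = - \frac{2}{7} - \left(\frac{625998}{614807} - \frac{1122875}{1952120}\right) = - \frac{2}{7} - \left(625998 \cdot \frac{1}{614807} - \frac{224575}{390424}\right) = - \frac{2}{7} - \left(\frac{625998}{614807} - \frac{224575}{390424}\right) = - \frac{2}{7} - \frac{106334361127}{240035408168} = - \frac{1224411344225}{1680247857176}$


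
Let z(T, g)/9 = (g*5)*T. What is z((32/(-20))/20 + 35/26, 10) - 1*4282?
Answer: -48259/13 ≈ -3712.2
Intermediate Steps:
z(T, g) = 45*T*g (z(T, g) = 9*((g*5)*T) = 9*((5*g)*T) = 9*(5*T*g) = 45*T*g)
z((32/(-20))/20 + 35/26, 10) - 1*4282 = 45*((32/(-20))/20 + 35/26)*10 - 1*4282 = 45*((32*(-1/20))*(1/20) + 35*(1/26))*10 - 4282 = 45*(-8/5*1/20 + 35/26)*10 - 4282 = 45*(-2/25 + 35/26)*10 - 4282 = 45*(823/650)*10 - 4282 = 7407/13 - 4282 = -48259/13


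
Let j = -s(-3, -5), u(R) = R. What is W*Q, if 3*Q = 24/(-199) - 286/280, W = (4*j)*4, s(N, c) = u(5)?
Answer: 127268/4179 ≈ 30.454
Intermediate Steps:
s(N, c) = 5
j = -5 (j = -1*5 = -5)
W = -80 (W = (4*(-5))*4 = -20*4 = -80)
Q = -31817/83580 (Q = (24/(-199) - 286/280)/3 = (24*(-1/199) - 286*1/280)/3 = (-24/199 - 143/140)/3 = (1/3)*(-31817/27860) = -31817/83580 ≈ -0.38068)
W*Q = -80*(-31817/83580) = 127268/4179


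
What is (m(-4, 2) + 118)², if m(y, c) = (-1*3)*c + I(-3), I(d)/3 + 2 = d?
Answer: 9409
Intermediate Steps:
I(d) = -6 + 3*d
m(y, c) = -15 - 3*c (m(y, c) = (-1*3)*c + (-6 + 3*(-3)) = -3*c + (-6 - 9) = -3*c - 15 = -15 - 3*c)
(m(-4, 2) + 118)² = ((-15 - 3*2) + 118)² = ((-15 - 6) + 118)² = (-21 + 118)² = 97² = 9409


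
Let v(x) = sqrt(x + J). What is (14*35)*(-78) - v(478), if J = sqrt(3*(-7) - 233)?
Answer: -38220 - sqrt(478 + I*sqrt(254)) ≈ -38242.0 - 0.36443*I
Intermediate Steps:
J = I*sqrt(254) (J = sqrt(-21 - 233) = sqrt(-254) = I*sqrt(254) ≈ 15.937*I)
v(x) = sqrt(x + I*sqrt(254))
(14*35)*(-78) - v(478) = (14*35)*(-78) - sqrt(478 + I*sqrt(254)) = 490*(-78) - sqrt(478 + I*sqrt(254)) = -38220 - sqrt(478 + I*sqrt(254))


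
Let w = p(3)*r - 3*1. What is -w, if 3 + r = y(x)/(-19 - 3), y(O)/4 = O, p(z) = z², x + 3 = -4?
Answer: 204/11 ≈ 18.545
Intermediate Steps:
x = -7 (x = -3 - 4 = -7)
y(O) = 4*O
r = -19/11 (r = -3 + (4*(-7))/(-19 - 3) = -3 - 28/(-22) = -3 - 28*(-1/22) = -3 + 14/11 = -19/11 ≈ -1.7273)
w = -204/11 (w = 3²*(-19/11) - 3*1 = 9*(-19/11) - 3 = -171/11 - 3 = -204/11 ≈ -18.545)
-w = -1*(-204/11) = 204/11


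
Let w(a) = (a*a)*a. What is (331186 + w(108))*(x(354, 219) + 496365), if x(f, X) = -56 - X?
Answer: 789228588820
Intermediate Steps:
w(a) = a**3 (w(a) = a**2*a = a**3)
(331186 + w(108))*(x(354, 219) + 496365) = (331186 + 108**3)*((-56 - 1*219) + 496365) = (331186 + 1259712)*((-56 - 219) + 496365) = 1590898*(-275 + 496365) = 1590898*496090 = 789228588820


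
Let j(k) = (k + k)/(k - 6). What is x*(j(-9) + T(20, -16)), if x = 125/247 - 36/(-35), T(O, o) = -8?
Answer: -451078/43225 ≈ -10.436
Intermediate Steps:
j(k) = 2*k/(-6 + k) (j(k) = (2*k)/(-6 + k) = 2*k/(-6 + k))
x = 13267/8645 (x = 125*(1/247) - 36*(-1/35) = 125/247 + 36/35 = 13267/8645 ≈ 1.5346)
x*(j(-9) + T(20, -16)) = 13267*(2*(-9)/(-6 - 9) - 8)/8645 = 13267*(2*(-9)/(-15) - 8)/8645 = 13267*(2*(-9)*(-1/15) - 8)/8645 = 13267*(6/5 - 8)/8645 = (13267/8645)*(-34/5) = -451078/43225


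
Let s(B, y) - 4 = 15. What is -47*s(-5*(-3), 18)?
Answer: -893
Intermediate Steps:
s(B, y) = 19 (s(B, y) = 4 + 15 = 19)
-47*s(-5*(-3), 18) = -47*19 = -893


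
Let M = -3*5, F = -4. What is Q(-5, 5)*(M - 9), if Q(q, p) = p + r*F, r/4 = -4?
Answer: -1656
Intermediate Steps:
r = -16 (r = 4*(-4) = -16)
M = -15
Q(q, p) = 64 + p (Q(q, p) = p - 16*(-4) = p + 64 = 64 + p)
Q(-5, 5)*(M - 9) = (64 + 5)*(-15 - 9) = 69*(-24) = -1656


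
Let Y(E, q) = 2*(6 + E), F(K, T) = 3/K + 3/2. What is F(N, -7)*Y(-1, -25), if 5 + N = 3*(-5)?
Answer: 27/2 ≈ 13.500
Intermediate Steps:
N = -20 (N = -5 + 3*(-5) = -5 - 15 = -20)
F(K, T) = 3/2 + 3/K (F(K, T) = 3/K + 3*(½) = 3/K + 3/2 = 3/2 + 3/K)
Y(E, q) = 12 + 2*E
F(N, -7)*Y(-1, -25) = (3/2 + 3/(-20))*(12 + 2*(-1)) = (3/2 + 3*(-1/20))*(12 - 2) = (3/2 - 3/20)*10 = (27/20)*10 = 27/2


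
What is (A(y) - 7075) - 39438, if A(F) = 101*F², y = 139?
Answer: 1904908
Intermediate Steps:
(A(y) - 7075) - 39438 = (101*139² - 7075) - 39438 = (101*19321 - 7075) - 39438 = (1951421 - 7075) - 39438 = 1944346 - 39438 = 1904908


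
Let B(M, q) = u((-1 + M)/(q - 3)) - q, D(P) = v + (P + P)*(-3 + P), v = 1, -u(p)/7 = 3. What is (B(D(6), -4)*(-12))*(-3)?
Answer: -612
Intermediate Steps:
u(p) = -21 (u(p) = -7*3 = -21)
D(P) = 1 + 2*P*(-3 + P) (D(P) = 1 + (P + P)*(-3 + P) = 1 + (2*P)*(-3 + P) = 1 + 2*P*(-3 + P))
B(M, q) = -21 - q
(B(D(6), -4)*(-12))*(-3) = ((-21 - 1*(-4))*(-12))*(-3) = ((-21 + 4)*(-12))*(-3) = -17*(-12)*(-3) = 204*(-3) = -612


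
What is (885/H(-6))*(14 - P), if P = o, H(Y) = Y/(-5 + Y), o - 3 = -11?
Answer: 35695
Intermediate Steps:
o = -8 (o = 3 - 11 = -8)
H(Y) = Y/(-5 + Y)
P = -8
(885/H(-6))*(14 - P) = (885/((-6/(-5 - 6))))*(14 - 1*(-8)) = (885/((-6/(-11))))*(14 + 8) = (885/((-6*(-1/11))))*22 = (885/(6/11))*22 = (885*(11/6))*22 = (3245/2)*22 = 35695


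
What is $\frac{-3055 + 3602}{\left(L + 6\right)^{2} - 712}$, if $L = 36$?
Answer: $\frac{547}{1052} \approx 0.51996$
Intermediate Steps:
$\frac{-3055 + 3602}{\left(L + 6\right)^{2} - 712} = \frac{-3055 + 3602}{\left(36 + 6\right)^{2} - 712} = \frac{547}{42^{2} - 712} = \frac{547}{1764 - 712} = \frac{547}{1052}$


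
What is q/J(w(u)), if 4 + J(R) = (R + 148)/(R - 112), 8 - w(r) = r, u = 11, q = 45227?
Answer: -1040221/121 ≈ -8596.9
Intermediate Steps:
w(r) = 8 - r
J(R) = -4 + (148 + R)/(-112 + R) (J(R) = -4 + (R + 148)/(R - 112) = -4 + (148 + R)/(-112 + R))
q/J(w(u)) = 45227/(((596 - 3*(8 - 1*11))/(-112 + (8 - 1*11)))) = 45227/(((596 - 3*(8 - 11))/(-112 + (8 - 11)))) = 45227/(((596 - 3*(-3))/(-112 - 3))) = 45227/(((596 + 9)/(-115))) = 45227/((-1/115*605)) = 45227/(-121/23) = 45227*(-23/121) = -1040221/121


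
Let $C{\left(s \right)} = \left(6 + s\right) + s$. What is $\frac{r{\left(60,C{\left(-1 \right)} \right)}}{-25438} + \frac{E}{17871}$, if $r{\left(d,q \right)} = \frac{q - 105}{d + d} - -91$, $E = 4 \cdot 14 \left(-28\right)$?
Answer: $- \frac{10310063}{112944720} \approx -0.091284$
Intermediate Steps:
$C{\left(s \right)} = 6 + 2 s$
$E = -1568$ ($E = 56 \left(-28\right) = -1568$)
$r{\left(d,q \right)} = 91 + \frac{-105 + q}{2 d}$ ($r{\left(d,q \right)} = \frac{-105 + q}{2 d} + 91 = 91 + \frac{-105 + q}{2 d}$)
$\frac{r{\left(60,C{\left(-1 \right)} \right)}}{-25438} + \frac{E}{17871} = \frac{\frac{1}{2} \cdot \frac{1}{60} \left(-105 + \left(6 + 2 \left(-1\right)\right) + 182 \cdot 60\right)}{-25438} - \frac{1568}{17871} = \frac{1}{2} \cdot \frac{1}{60} \left(-105 + \left(6 - 2\right) + 10920\right) \left(- \frac{1}{25438}\right) - \frac{224}{2553} = \frac{1}{2} \cdot \frac{1}{60} \left(-105 + 4 + 10920\right) \left(- \frac{1}{25438}\right) - \frac{224}{2553} = \frac{1}{2} \cdot \frac{1}{60} \cdot 10819 \left(- \frac{1}{25438}\right) - \frac{224}{2553} = \frac{10819}{120} \left(- \frac{1}{25438}\right) - \frac{224}{2553} = - \frac{10819}{3052560} - \frac{224}{2553} = - \frac{10310063}{112944720}$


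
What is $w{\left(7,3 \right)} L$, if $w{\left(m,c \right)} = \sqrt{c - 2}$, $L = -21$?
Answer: $-21$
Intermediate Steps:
$w{\left(m,c \right)} = \sqrt{-2 + c}$
$w{\left(7,3 \right)} L = \sqrt{-2 + 3} \left(-21\right) = \sqrt{1} \left(-21\right) = 1 \left(-21\right) = -21$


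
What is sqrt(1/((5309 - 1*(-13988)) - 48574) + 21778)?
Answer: sqrt(2074094924765)/9759 ≈ 147.57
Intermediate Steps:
sqrt(1/((5309 - 1*(-13988)) - 48574) + 21778) = sqrt(1/((5309 + 13988) - 48574) + 21778) = sqrt(1/(19297 - 48574) + 21778) = sqrt(1/(-29277) + 21778) = sqrt(-1/29277 + 21778) = sqrt(637594505/29277) = sqrt(2074094924765)/9759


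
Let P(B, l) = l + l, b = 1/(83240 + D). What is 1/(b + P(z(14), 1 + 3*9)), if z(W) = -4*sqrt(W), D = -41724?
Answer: 41516/2324897 ≈ 0.017857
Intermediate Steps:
b = 1/41516 (b = 1/(83240 - 41724) = 1/41516 ≈ 2.4087e-5)
P(B, l) = 2*l
1/(b + P(z(14), 1 + 3*9)) = 1/(1/41516 + 2*(1 + 3*9)) = 1/(1/41516 + 2*(1 + 27)) = 1/(1/41516 + 2*28) = 1/(1/41516 + 56) = 1/(2324897/41516) = 41516/2324897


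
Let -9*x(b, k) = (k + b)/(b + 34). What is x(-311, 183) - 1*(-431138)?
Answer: 1074826906/2493 ≈ 4.3114e+5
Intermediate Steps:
x(b, k) = -(b + k)/(9*(34 + b)) (x(b, k) = -(k + b)/(9*(b + 34)) = -(b + k)/(9*(34 + b)))
x(-311, 183) - 1*(-431138) = (-1*(-311) - 1*183)/(9*(34 - 311)) - 1*(-431138) = (⅑)*(311 - 183)/(-277) + 431138 = (⅑)*(-1/277)*128 + 431138 = -128/2493 + 431138 = 1074826906/2493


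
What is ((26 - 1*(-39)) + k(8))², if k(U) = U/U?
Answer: 4356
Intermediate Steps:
k(U) = 1
((26 - 1*(-39)) + k(8))² = ((26 - 1*(-39)) + 1)² = ((26 + 39) + 1)² = (65 + 1)² = 66² = 4356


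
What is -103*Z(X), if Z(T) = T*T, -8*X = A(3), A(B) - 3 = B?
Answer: -927/16 ≈ -57.938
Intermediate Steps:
A(B) = 3 + B
X = -3/4 (X = -(3 + 3)/8 = -1/8*6 = -3/4 ≈ -0.75000)
Z(T) = T**2
-103*Z(X) = -103*(-3/4)**2 = -103*9/16 = -927/16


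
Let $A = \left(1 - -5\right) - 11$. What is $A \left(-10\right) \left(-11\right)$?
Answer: $-550$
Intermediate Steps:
$A = -5$ ($A = \left(1 + 5\right) - 11 = 6 - 11 = -5$)
$A \left(-10\right) \left(-11\right) = \left(-5\right) \left(-10\right) \left(-11\right) = 50 \left(-11\right) = -550$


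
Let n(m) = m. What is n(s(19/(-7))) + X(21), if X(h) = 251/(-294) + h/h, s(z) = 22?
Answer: 6511/294 ≈ 22.146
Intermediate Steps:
X(h) = 43/294 (X(h) = 251*(-1/294) + 1 = -251/294 + 1 = 43/294)
n(s(19/(-7))) + X(21) = 22 + 43/294 = 6511/294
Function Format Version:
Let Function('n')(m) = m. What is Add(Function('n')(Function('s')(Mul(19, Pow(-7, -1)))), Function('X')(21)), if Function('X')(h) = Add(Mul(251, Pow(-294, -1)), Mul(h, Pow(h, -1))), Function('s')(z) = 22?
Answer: Rational(6511, 294) ≈ 22.146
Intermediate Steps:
Function('X')(h) = Rational(43, 294) (Function('X')(h) = Add(Mul(251, Rational(-1, 294)), 1) = Add(Rational(-251, 294), 1) = Rational(43, 294))
Add(Function('n')(Function('s')(Mul(19, Pow(-7, -1)))), Function('X')(21)) = Add(22, Rational(43, 294)) = Rational(6511, 294)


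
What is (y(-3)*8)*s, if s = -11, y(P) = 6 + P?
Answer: -264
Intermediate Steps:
(y(-3)*8)*s = ((6 - 3)*8)*(-11) = (3*8)*(-11) = 24*(-11) = -264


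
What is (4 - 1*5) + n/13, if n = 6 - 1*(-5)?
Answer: -2/13 ≈ -0.15385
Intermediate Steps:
n = 11 (n = 6 + 5 = 11)
(4 - 1*5) + n/13 = (4 - 1*5) + 11/13 = (4 - 5) + 11*(1/13) = -1 + 11/13 = -2/13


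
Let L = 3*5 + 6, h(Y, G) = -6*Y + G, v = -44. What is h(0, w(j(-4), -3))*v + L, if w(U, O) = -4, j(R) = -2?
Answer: 197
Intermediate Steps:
h(Y, G) = G - 6*Y
L = 21 (L = 15 + 6 = 21)
h(0, w(j(-4), -3))*v + L = (-4 - 6*0)*(-44) + 21 = (-4 + 0)*(-44) + 21 = -4*(-44) + 21 = 176 + 21 = 197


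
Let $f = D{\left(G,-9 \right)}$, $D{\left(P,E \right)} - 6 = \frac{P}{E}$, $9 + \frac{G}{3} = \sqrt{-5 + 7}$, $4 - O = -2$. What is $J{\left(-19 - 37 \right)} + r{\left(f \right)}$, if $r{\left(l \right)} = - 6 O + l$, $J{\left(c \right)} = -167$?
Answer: $-194 - \frac{\sqrt{2}}{3} \approx -194.47$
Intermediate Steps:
$O = 6$ ($O = 4 - -2 = 4 + 2 = 6$)
$G = -27 + 3 \sqrt{2}$ ($G = -27 + 3 \sqrt{-5 + 7} = -27 + 3 \sqrt{2} \approx -22.757$)
$D{\left(P,E \right)} = 6 + \frac{P}{E}$
$f = 9 - \frac{\sqrt{2}}{3}$ ($f = 6 + \frac{-27 + 3 \sqrt{2}}{-9} = 6 + \left(-27 + 3 \sqrt{2}\right) \left(- \frac{1}{9}\right) = 6 + \left(3 - \frac{\sqrt{2}}{3}\right) = 9 - \frac{\sqrt{2}}{3} \approx 8.5286$)
$r{\left(l \right)} = -36 + l$ ($r{\left(l \right)} = \left(-6\right) 6 + l = -36 + l$)
$J{\left(-19 - 37 \right)} + r{\left(f \right)} = -167 - \left(27 + \frac{\sqrt{2}}{3}\right) = -194 - \frac{\sqrt{2}}{3}$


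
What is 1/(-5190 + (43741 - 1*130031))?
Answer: -1/91480 ≈ -1.0931e-5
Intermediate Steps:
1/(-5190 + (43741 - 1*130031)) = 1/(-5190 + (43741 - 130031)) = 1/(-5190 - 86290) = 1/(-91480) = -1/91480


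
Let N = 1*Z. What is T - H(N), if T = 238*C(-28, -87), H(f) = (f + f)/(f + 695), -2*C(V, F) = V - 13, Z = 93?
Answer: 1922233/394 ≈ 4878.8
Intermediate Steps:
C(V, F) = 13/2 - V/2 (C(V, F) = -(V - 13)/2 = -(-13 + V)/2 = 13/2 - V/2)
N = 93 (N = 1*93 = 93)
H(f) = 2*f/(695 + f) (H(f) = (2*f)/(695 + f) = 2*f/(695 + f))
T = 4879 (T = 238*(13/2 - ½*(-28)) = 238*(13/2 + 14) = 238*(41/2) = 4879)
T - H(N) = 4879 - 2*93/(695 + 93) = 4879 - 2*93/788 = 4879 - 1*93/394 = 4879 - 93/394 = 1922233/394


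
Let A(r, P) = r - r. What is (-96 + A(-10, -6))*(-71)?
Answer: 6816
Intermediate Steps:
A(r, P) = 0
(-96 + A(-10, -6))*(-71) = (-96 + 0)*(-71) = -96*(-71) = 6816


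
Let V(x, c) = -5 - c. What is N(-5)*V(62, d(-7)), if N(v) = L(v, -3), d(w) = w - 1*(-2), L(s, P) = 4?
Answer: 0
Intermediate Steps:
d(w) = 2 + w (d(w) = w + 2 = 2 + w)
N(v) = 4
N(-5)*V(62, d(-7)) = 4*(-5 - (2 - 7)) = 4*(-5 - 1*(-5)) = 4*(-5 + 5) = 4*0 = 0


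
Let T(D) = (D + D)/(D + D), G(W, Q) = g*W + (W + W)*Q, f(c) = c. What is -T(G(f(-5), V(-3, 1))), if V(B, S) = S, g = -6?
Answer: -1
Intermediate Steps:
G(W, Q) = -6*W + 2*Q*W (G(W, Q) = -6*W + (W + W)*Q = -6*W + (2*W)*Q = -6*W + 2*Q*W)
T(D) = 1 (T(D) = (2*D)/((2*D)) = (2*D)*(1/(2*D)) = 1)
-T(G(f(-5), V(-3, 1))) = -1*1 = -1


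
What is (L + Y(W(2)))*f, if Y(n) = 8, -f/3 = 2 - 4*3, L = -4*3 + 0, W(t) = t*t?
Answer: -120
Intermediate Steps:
W(t) = t**2
L = -12 (L = -12 + 0 = -12)
f = 30 (f = -3*(2 - 4*3) = -3*(2 - 12) = -3*(-10) = 30)
(L + Y(W(2)))*f = (-12 + 8)*30 = -4*30 = -120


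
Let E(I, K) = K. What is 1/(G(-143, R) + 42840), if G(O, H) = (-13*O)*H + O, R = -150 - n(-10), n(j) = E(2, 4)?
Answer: -1/243589 ≈ -4.1053e-6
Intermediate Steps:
n(j) = 4
R = -154 (R = -150 - 1*4 = -150 - 4 = -154)
G(O, H) = O - 13*H*O (G(O, H) = -13*H*O + O = O - 13*H*O)
1/(G(-143, R) + 42840) = 1/(-143*(1 - 13*(-154)) + 42840) = 1/(-143*(1 + 2002) + 42840) = 1/(-143*2003 + 42840) = 1/(-286429 + 42840) = 1/(-243589) = -1/243589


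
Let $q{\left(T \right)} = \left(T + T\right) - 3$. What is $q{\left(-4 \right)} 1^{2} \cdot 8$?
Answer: $-88$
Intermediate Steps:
$q{\left(T \right)} = -3 + 2 T$ ($q{\left(T \right)} = 2 T - 3 = -3 + 2 T$)
$q{\left(-4 \right)} 1^{2} \cdot 8 = \left(-3 + 2 \left(-4\right)\right) 1^{2} \cdot 8 = \left(-3 - 8\right) 1 \cdot 8 = \left(-11\right) 1 \cdot 8 = \left(-11\right) 8 = -88$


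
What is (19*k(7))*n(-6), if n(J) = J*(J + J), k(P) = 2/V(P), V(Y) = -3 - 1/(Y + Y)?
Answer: -38304/43 ≈ -890.79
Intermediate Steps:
V(Y) = -3 - 1/(2*Y)
k(P) = 2/(-3 - 1/(2*P))
n(J) = 2*J² (n(J) = J*(2*J) = 2*J²)
(19*k(7))*n(-6) = (19*(-4*7/(1 + 6*7)))*(2*(-6)²) = (19*(-4*7/(1 + 42)))*(2*36) = (19*(-4*7/43))*72 = (19*(-4*7*1/43))*72 = (19*(-28/43))*72 = -532/43*72 = -38304/43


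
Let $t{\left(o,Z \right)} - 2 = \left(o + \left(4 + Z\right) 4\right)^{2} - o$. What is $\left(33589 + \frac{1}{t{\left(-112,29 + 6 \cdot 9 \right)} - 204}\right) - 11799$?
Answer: $\frac{1211654741}{55606} \approx 21790.0$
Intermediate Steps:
$t{\left(o,Z \right)} = 2 + \left(16 + o + 4 Z\right)^{2} - o$ ($t{\left(o,Z \right)} = 2 - \left(o - \left(o + \left(4 + Z\right) 4\right)^{2}\right) = 2 - \left(o - \left(o + \left(16 + 4 Z\right)\right)^{2}\right) = 2 - \left(o - \left(16 + o + 4 Z\right)^{2}\right) = 2 + \left(16 + o + 4 Z\right)^{2} - o$)
$\left(33589 + \frac{1}{t{\left(-112,29 + 6 \cdot 9 \right)} - 204}\right) - 11799 = \left(33589 + \frac{1}{\left(2 + \left(16 - 112 + 4 \left(29 + 6 \cdot 9\right)\right)^{2} - -112\right) - 204}\right) - 11799 = \left(33589 + \frac{1}{\left(2 + \left(16 - 112 + 4 \left(29 + 54\right)\right)^{2} + 112\right) - 204}\right) - 11799 = \left(33589 + \frac{1}{\left(2 + \left(16 - 112 + 4 \cdot 83\right)^{2} + 112\right) - 204}\right) - 11799 = \left(33589 + \frac{1}{\left(2 + \left(16 - 112 + 332\right)^{2} + 112\right) - 204}\right) - 11799 = \left(33589 + \frac{1}{\left(2 + 236^{2} + 112\right) - 204}\right) - 11799 = \left(33589 + \frac{1}{\left(2 + 55696 + 112\right) - 204}\right) - 11799 = \left(33589 + \frac{1}{55810 - 204}\right) - 11799 = \left(33589 + \frac{1}{55606}\right) - 11799 = \frac{1867749935}{55606} - 11799 = \frac{1211654741}{55606}$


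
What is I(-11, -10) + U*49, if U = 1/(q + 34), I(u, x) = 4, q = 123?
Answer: 677/157 ≈ 4.3121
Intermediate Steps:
U = 1/157 (U = 1/(123 + 34) = 1/157 ≈ 0.0063694)
I(-11, -10) + U*49 = 4 + (1/157)*49 = 4 + 49/157 = 677/157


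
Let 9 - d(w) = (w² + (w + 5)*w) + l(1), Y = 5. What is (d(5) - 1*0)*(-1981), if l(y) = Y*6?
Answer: 190176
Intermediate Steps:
l(y) = 30 (l(y) = 5*6 = 30)
d(w) = -21 - w² - w*(5 + w) (d(w) = 9 - ((w² + (w + 5)*w) + 30) = 9 - ((w² + (5 + w)*w) + 30) = 9 - ((w² + w*(5 + w)) + 30) = 9 - (30 + w² + w*(5 + w)) = 9 + (-30 - w² - w*(5 + w)) = -21 - w² - w*(5 + w))
(d(5) - 1*0)*(-1981) = ((-21 - 5*5 - 2*5²) - 1*0)*(-1981) = ((-21 - 25 - 2*25) + 0)*(-1981) = ((-21 - 25 - 50) + 0)*(-1981) = (-96 + 0)*(-1981) = -96*(-1981) = 190176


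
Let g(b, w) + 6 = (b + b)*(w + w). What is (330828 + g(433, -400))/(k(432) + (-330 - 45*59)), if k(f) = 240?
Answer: 361978/2745 ≈ 131.87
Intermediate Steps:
g(b, w) = -6 + 4*b*w (g(b, w) = -6 + (b + b)*(w + w) = -6 + (2*b)*(2*w) = -6 + 4*b*w)
(330828 + g(433, -400))/(k(432) + (-330 - 45*59)) = (330828 + (-6 + 4*433*(-400)))/(240 + (-330 - 45*59)) = (330828 + (-6 - 692800))/(240 + (-330 - 2655)) = (330828 - 692806)/(240 - 2985) = -361978/(-2745) = -361978*(-1/2745) = 361978/2745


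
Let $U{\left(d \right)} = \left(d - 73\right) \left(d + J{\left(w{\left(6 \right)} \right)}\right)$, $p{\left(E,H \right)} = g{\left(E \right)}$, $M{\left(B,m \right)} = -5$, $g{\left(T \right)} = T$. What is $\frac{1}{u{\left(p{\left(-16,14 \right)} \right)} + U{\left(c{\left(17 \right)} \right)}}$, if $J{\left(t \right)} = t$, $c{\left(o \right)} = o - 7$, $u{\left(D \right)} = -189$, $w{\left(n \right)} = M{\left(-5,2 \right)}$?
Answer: $- \frac{1}{504} \approx -0.0019841$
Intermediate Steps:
$w{\left(n \right)} = -5$
$p{\left(E,H \right)} = E$
$c{\left(o \right)} = -7 + o$
$U{\left(d \right)} = \left(-73 + d\right) \left(-5 + d\right)$ ($U{\left(d \right)} = \left(d - 73\right) \left(d - 5\right) = \left(-73 + d\right) \left(-5 + d\right)$)
$\frac{1}{u{\left(p{\left(-16,14 \right)} \right)} + U{\left(c{\left(17 \right)} \right)}} = \frac{1}{-189 + \left(365 + \left(-7 + 17\right)^{2} - 78 \left(-7 + 17\right)\right)} = \frac{1}{-189 + \left(365 + 10^{2} - 780\right)} = \frac{1}{-189 + \left(365 + 100 - 780\right)} = \frac{1}{-189 - 315} = \frac{1}{-504} = - \frac{1}{504}$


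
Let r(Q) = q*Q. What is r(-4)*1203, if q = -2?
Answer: 9624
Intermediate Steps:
r(Q) = -2*Q
r(-4)*1203 = -2*(-4)*1203 = 8*1203 = 9624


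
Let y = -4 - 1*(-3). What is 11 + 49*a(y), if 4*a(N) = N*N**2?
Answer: -5/4 ≈ -1.2500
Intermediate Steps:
y = -1 (y = -4 + 3 = -1)
a(N) = N**3/4 (a(N) = (N*N**2)/4 = N**3/4)
11 + 49*a(y) = 11 + 49*((1/4)*(-1)**3) = 11 + 49*((1/4)*(-1)) = 11 + 49*(-1/4) = 11 - 49/4 = -5/4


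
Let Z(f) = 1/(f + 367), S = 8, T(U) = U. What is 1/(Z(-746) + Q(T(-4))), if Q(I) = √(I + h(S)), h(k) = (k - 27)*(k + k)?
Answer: -379/44241429 - 287282*I*√77/44241429 ≈ -8.5666e-6 - 0.05698*I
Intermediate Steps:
Z(f) = 1/(367 + f)
h(k) = 2*k*(-27 + k) (h(k) = (-27 + k)*(2*k) = 2*k*(-27 + k))
Q(I) = √(-304 + I) (Q(I) = √(I + 2*8*(-27 + 8)) = √(I + 2*8*(-19)) = √(I - 304) = √(-304 + I))
1/(Z(-746) + Q(T(-4))) = 1/(1/(367 - 746) + √(-304 - 4)) = 1/(1/(-379) + √(-308)) = 1/(-1/379 + 2*I*√77)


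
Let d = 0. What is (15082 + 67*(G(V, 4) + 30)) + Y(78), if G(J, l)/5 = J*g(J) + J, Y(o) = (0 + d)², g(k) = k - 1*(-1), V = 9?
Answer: 50257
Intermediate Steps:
g(k) = 1 + k (g(k) = k + 1 = 1 + k)
Y(o) = 0 (Y(o) = (0 + 0)² = 0² = 0)
G(J, l) = 5*J + 5*J*(1 + J) (G(J, l) = 5*(J*(1 + J) + J) = 5*(J + J*(1 + J)) = 5*J + 5*J*(1 + J))
(15082 + 67*(G(V, 4) + 30)) + Y(78) = (15082 + 67*(5*9*(2 + 9) + 30)) + 0 = (15082 + 67*(5*9*11 + 30)) + 0 = (15082 + 67*(495 + 30)) + 0 = (15082 + 67*525) + 0 = (15082 + 35175) + 0 = 50257 + 0 = 50257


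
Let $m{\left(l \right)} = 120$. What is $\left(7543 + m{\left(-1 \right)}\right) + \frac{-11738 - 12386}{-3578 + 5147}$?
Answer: $\frac{11999123}{1569} \approx 7647.6$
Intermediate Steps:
$\left(7543 + m{\left(-1 \right)}\right) + \frac{-11738 - 12386}{-3578 + 5147} = \left(7543 + 120\right) + \frac{-11738 - 12386}{-3578 + 5147} = 7663 - \frac{24124}{1569} = \frac{11999123}{1569}$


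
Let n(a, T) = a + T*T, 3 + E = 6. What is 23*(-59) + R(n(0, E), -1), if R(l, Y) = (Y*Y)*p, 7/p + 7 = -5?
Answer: -16291/12 ≈ -1357.6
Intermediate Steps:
E = 3 (E = -3 + 6 = 3)
p = -7/12 (p = 7/(-7 - 5) = 7/(-12) = 7*(-1/12) = -7/12 ≈ -0.58333)
n(a, T) = a + T**2
R(l, Y) = -7*Y**2/12 (R(l, Y) = (Y*Y)*(-7/12) = Y**2*(-7/12) = -7*Y**2/12)
23*(-59) + R(n(0, E), -1) = 23*(-59) - 7/12*(-1)**2 = -1357 - 7/12*1 = -1357 - 7/12 = -16291/12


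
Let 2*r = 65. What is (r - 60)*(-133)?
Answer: 7315/2 ≈ 3657.5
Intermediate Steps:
r = 65/2 (r = (½)*65 = 65/2 ≈ 32.500)
(r - 60)*(-133) = (65/2 - 60)*(-133) = -55/2*(-133) = 7315/2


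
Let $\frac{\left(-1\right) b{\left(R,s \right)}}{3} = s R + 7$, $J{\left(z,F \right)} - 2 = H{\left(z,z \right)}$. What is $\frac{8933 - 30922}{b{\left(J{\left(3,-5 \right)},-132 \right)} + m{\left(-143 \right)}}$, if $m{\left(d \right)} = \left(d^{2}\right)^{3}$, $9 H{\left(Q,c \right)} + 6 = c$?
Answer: $- \frac{21989}{8550986579488} \approx -2.5715 \cdot 10^{-9}$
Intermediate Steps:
$H{\left(Q,c \right)} = - \frac{2}{3} + \frac{c}{9}$
$J{\left(z,F \right)} = \frac{4}{3} + \frac{z}{9}$ ($J{\left(z,F \right)} = 2 + \left(- \frac{2}{3} + \frac{z}{9}\right) = \frac{4}{3} + \frac{z}{9}$)
$m{\left(d \right)} = d^{6}$
$b{\left(R,s \right)} = -21 - 3 R s$ ($b{\left(R,s \right)} = - 3 \left(s R + 7\right) = - 3 \left(R s + 7\right) = - 3 \left(7 + R s\right) = -21 - 3 R s$)
$\frac{8933 - 30922}{b{\left(J{\left(3,-5 \right)},-132 \right)} + m{\left(-143 \right)}} = \frac{8933 - 30922}{\left(-21 - 3 \left(\frac{4}{3} + \frac{1}{9} \cdot 3\right) \left(-132\right)\right) + \left(-143\right)^{6}} = - \frac{21989}{\left(-21 - 3 \left(\frac{4}{3} + \frac{1}{3}\right) \left(-132\right)\right) + 8550986578849} = - \frac{21989}{\left(-21 - 5 \left(-132\right)\right) + 8550986578849} = - \frac{21989}{\left(-21 + 660\right) + 8550986578849} = - \frac{21989}{639 + 8550986578849} = - \frac{21989}{8550986579488}$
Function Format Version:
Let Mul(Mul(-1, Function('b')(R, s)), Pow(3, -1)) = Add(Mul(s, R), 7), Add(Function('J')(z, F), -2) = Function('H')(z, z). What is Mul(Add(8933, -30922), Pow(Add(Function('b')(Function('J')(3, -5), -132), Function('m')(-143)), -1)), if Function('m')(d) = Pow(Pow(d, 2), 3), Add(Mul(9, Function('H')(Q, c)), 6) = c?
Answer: Rational(-21989, 8550986579488) ≈ -2.5715e-9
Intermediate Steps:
Function('H')(Q, c) = Add(Rational(-2, 3), Mul(Rational(1, 9), c))
Function('J')(z, F) = Add(Rational(4, 3), Mul(Rational(1, 9), z)) (Function('J')(z, F) = Add(2, Add(Rational(-2, 3), Mul(Rational(1, 9), z))) = Add(Rational(4, 3), Mul(Rational(1, 9), z)))
Function('m')(d) = Pow(d, 6)
Function('b')(R, s) = Add(-21, Mul(-3, R, s)) (Function('b')(R, s) = Mul(-3, Add(Mul(s, R), 7)) = Mul(-3, Add(Mul(R, s), 7)) = Mul(-3, Add(7, Mul(R, s))) = Add(-21, Mul(-3, R, s)))
Mul(Add(8933, -30922), Pow(Add(Function('b')(Function('J')(3, -5), -132), Function('m')(-143)), -1)) = Mul(Add(8933, -30922), Pow(Add(Add(-21, Mul(-3, Add(Rational(4, 3), Mul(Rational(1, 9), 3)), -132)), Pow(-143, 6)), -1)) = Mul(-21989, Pow(Add(Add(-21, Mul(-3, Add(Rational(4, 3), Rational(1, 3)), -132)), 8550986578849), -1)) = Mul(-21989, Pow(Add(Add(-21, Mul(-3, Rational(5, 3), -132)), 8550986578849), -1)) = Mul(-21989, Pow(Add(Add(-21, 660), 8550986578849), -1)) = Mul(-21989, Pow(Add(639, 8550986578849), -1)) = Mul(-21989, Pow(8550986579488, -1)) = Mul(-21989, Rational(1, 8550986579488)) = Rational(-21989, 8550986579488)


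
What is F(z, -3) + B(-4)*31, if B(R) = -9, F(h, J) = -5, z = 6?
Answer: -284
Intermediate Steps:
F(z, -3) + B(-4)*31 = -5 - 9*31 = -5 - 279 = -284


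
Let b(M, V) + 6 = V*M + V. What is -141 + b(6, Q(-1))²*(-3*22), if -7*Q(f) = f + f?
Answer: -1197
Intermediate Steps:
Q(f) = -2*f/7 (Q(f) = -(f + f)/7 = -2*f/7)
b(M, V) = -6 + V + M*V (b(M, V) = -6 + (V*M + V) = -6 + (M*V + V) = -6 + (V + M*V) = -6 + V + M*V)
-141 + b(6, Q(-1))²*(-3*22) = -141 + (-6 - 2/7*(-1) + 6*(-2/7*(-1)))²*(-3*22) = -141 + (-6 + 2/7 + 6*(2/7))²*(-66) = -141 + (-6 + 2/7 + 12/7)²*(-66) = -141 + (-4)²*(-66) = -141 + 16*(-66) = -141 - 1056 = -1197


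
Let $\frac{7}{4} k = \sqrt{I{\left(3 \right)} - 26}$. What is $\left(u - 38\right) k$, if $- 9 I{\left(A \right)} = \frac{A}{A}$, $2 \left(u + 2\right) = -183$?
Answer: $- \frac{526 i \sqrt{235}}{21} \approx - 383.97 i$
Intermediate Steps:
$u = - \frac{187}{2}$ ($u = -2 + \frac{1}{2} \left(-183\right) = -2 - \frac{183}{2} = - \frac{187}{2} \approx -93.5$)
$I{\left(A \right)} = - \frac{1}{9}$ ($I{\left(A \right)} = - \frac{A \frac{1}{A}}{9} = \left(- \frac{1}{9}\right) 1 = - \frac{1}{9}$)
$k = \frac{4 i \sqrt{235}}{21}$ ($k = \frac{4 \sqrt{- \frac{1}{9} - 26}}{7} = \frac{4 \sqrt{- \frac{235}{9}}}{7} = \frac{4 \frac{i \sqrt{235}}{3}}{7} = \frac{4 i \sqrt{235}}{21} \approx 2.9199 i$)
$\left(u - 38\right) k = \left(- \frac{187}{2} - 38\right) \frac{4 i \sqrt{235}}{21} = - \frac{263 \frac{4 i \sqrt{235}}{21}}{2} = - \frac{526 i \sqrt{235}}{21}$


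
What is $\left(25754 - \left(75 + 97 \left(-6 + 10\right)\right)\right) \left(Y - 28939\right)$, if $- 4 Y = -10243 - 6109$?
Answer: $-628506641$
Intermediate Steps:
$Y = 4088$ ($Y = - \frac{-10243 - 6109}{4} = \left(- \frac{1}{4}\right) \left(-16352\right) = 4088$)
$\left(25754 - \left(75 + 97 \left(-6 + 10\right)\right)\right) \left(Y - 28939\right) = \left(25754 - \left(75 + 97 \left(-6 + 10\right)\right)\right) \left(4088 - 28939\right) = \left(25754 - 463\right) \left(-24851\right) = 25291 \left(-24851\right) = -628506641$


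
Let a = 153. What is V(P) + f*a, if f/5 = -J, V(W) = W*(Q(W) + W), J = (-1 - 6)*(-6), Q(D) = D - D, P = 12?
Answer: -31986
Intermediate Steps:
Q(D) = 0
J = 42 (J = -7*(-6) = 42)
V(W) = W**2 (V(W) = W*(0 + W) = W*W = W**2)
f = -210 (f = 5*(-1*42) = 5*(-42) = -210)
V(P) + f*a = 12**2 - 210*153 = 144 - 32130 = -31986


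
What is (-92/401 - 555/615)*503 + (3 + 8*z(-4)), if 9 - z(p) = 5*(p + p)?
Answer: -2866132/16441 ≈ -174.33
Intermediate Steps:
z(p) = 9 - 10*p (z(p) = 9 - 5*(p + p) = 9 - 5*2*p = 9 - 10*p)
(-92/401 - 555/615)*503 + (3 + 8*z(-4)) = (-92/401 - 555/615)*503 + (3 + 8*(9 - 10*(-4))) = (-92*1/401 - 555*1/615)*503 + (3 + 8*(9 + 40)) = (-92/401 - 37/41)*503 + (3 + 8*49) = -18609/16441*503 + (3 + 392) = -9360327/16441 + 395 = -2866132/16441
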